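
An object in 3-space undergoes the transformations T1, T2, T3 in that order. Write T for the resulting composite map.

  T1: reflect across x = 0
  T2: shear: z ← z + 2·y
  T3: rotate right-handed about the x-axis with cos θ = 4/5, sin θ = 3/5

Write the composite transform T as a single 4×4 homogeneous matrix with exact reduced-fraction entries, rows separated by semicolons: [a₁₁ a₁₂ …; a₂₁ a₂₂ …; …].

T = [-1 0 0 0; 0 -2/5 -3/5 0; 0 11/5 4/5 0; 0 0 0 1]

T1 = [-1 0 0 0; 0 1 0 0; 0 0 1 0; 0 0 0 1]
T2·T1 = [-1 0 0 0; 0 1 0 0; 0 2 1 0; 0 0 0 1]
T3·…·T1 = [-1 0 0 0; 0 -2/5 -3/5 0; 0 11/5 4/5 0; 0 0 0 1]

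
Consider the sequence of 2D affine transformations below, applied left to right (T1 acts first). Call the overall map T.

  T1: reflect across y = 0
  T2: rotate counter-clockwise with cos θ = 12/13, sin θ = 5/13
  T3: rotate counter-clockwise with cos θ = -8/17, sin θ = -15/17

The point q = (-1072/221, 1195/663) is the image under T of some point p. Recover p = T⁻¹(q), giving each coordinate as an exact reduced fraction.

p = (-4/3, 5)

T1 = [1 0 0; 0 -1 0; 0 0 1]
T2·T1 = [12/13 5/13 0; 5/13 -12/13 0; 0 0 1]
T3·…·T1 = [-21/221 -220/221 0; -220/221 21/221 0; 0 0 1]
det M = -1; M⁻¹ = [-21/221 -220/221 0; -220/221 21/221 0; 0 0 1]
M⁻¹ · (-1072/221, 1195/663)ᵀ = (-4/3, 5)ᵀ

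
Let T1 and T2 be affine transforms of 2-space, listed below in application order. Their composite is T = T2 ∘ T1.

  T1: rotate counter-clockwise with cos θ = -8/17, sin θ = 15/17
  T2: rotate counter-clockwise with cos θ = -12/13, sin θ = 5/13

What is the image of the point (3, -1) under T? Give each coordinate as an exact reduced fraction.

T(p) = (-157/221, -681/221)

T1 rotate counter-clockwise with cos θ = -8/17, sin θ = 15/17: (3, -1) → (-9/17, 53/17)
T2 rotate counter-clockwise with cos θ = -12/13, sin θ = 5/13: (-9/17, 53/17) → (-157/221, -681/221)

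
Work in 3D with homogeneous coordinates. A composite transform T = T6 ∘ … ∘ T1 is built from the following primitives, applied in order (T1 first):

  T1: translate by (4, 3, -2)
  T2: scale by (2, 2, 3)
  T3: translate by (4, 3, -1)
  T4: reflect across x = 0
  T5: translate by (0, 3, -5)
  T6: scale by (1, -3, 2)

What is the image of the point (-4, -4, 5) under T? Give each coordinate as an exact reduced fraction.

T(p) = (-4, -12, 6)

T1 translate by (4, 3, -2): (-4, -4, 5) → (0, -1, 3)
T2 scale by (2, 2, 3): (0, -1, 3) → (0, -2, 9)
T3 translate by (4, 3, -1): (0, -2, 9) → (4, 1, 8)
T4 reflect across x = 0: (4, 1, 8) → (-4, 1, 8)
T5 translate by (0, 3, -5): (-4, 1, 8) → (-4, 4, 3)
T6 scale by (1, -3, 2): (-4, 4, 3) → (-4, -12, 6)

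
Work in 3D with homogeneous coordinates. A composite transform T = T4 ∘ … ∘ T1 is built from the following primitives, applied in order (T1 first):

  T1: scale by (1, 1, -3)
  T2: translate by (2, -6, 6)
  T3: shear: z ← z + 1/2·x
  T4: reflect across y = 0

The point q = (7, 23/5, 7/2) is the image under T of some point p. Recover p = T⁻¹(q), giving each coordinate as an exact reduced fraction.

p = (5, 7/5, 2)

T1 = [1 0 0 0; 0 1 0 0; 0 0 -3 0; 0 0 0 1]
T2·T1 = [1 0 0 2; 0 1 0 -6; 0 0 -3 6; 0 0 0 1]
T3·…·T1 = [1 0 0 2; 0 1 0 -6; 1/2 0 -3 7; 0 0 0 1]
T4·…·T1 = [1 0 0 2; 0 -1 0 6; 1/2 0 -3 7; 0 0 0 1]
det M = 3; M⁻¹ = [1 0 0 -2; 0 -1 0 6; 1/6 0 -1/3 2; 0 0 0 1]
M⁻¹ · (7, 23/5, 7/2)ᵀ = (5, 7/5, 2)ᵀ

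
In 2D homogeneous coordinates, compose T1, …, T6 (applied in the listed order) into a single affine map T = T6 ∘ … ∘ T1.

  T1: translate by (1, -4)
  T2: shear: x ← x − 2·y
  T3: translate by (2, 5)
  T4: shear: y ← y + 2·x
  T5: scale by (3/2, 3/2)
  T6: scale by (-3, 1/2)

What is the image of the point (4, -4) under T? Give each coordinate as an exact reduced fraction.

T(p) = (-207/2, 129/4)

T1 translate by (1, -4): (4, -4) → (5, -8)
T2 shear: x ← x − 2·y: (5, -8) → (21, -8)
T3 translate by (2, 5): (21, -8) → (23, -3)
T4 shear: y ← y + 2·x: (23, -3) → (23, 43)
T5 scale by (3/2, 3/2): (23, 43) → (69/2, 129/2)
T6 scale by (-3, 1/2): (69/2, 129/2) → (-207/2, 129/4)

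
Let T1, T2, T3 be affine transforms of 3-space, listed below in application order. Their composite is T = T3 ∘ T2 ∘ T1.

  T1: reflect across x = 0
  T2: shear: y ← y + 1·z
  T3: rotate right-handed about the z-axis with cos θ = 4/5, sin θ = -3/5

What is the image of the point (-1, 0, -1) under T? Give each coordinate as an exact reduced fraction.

T1 reflect across x = 0: (-1, 0, -1) → (1, 0, -1)
T2 shear: y ← y + 1·z: (1, 0, -1) → (1, -1, -1)
T3 rotate right-handed about the z-axis with cos θ = 4/5, sin θ = -3/5: (1, -1, -1) → (1/5, -7/5, -1)

T(p) = (1/5, -7/5, -1)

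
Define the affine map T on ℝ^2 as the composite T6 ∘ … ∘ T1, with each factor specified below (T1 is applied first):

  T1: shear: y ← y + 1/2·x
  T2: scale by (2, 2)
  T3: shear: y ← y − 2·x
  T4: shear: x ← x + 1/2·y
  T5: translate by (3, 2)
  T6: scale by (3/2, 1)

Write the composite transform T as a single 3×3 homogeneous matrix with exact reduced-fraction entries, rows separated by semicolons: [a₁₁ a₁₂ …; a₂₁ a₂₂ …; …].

T1 = [1 0 0; 1/2 1 0; 0 0 1]
T2·T1 = [2 0 0; 1 2 0; 0 0 1]
T3·…·T1 = [2 0 0; -3 2 0; 0 0 1]
T4·…·T1 = [1/2 1 0; -3 2 0; 0 0 1]
T5·…·T1 = [1/2 1 3; -3 2 2; 0 0 1]
T6·…·T1 = [3/4 3/2 9/2; -3 2 2; 0 0 1]

T = [3/4 3/2 9/2; -3 2 2; 0 0 1]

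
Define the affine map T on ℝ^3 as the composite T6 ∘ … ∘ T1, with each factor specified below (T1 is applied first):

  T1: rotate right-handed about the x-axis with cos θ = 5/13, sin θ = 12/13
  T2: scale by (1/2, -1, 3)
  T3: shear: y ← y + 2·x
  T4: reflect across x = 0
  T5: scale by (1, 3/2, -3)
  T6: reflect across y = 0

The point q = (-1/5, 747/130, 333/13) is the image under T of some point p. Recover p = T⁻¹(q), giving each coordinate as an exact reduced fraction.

T1 = [1 0 0 0; 0 5/13 -12/13 0; 0 12/13 5/13 0; 0 0 0 1]
T2·T1 = [1/2 0 0 0; 0 -5/13 12/13 0; 0 36/13 15/13 0; 0 0 0 1]
T3·…·T1 = [1/2 0 0 0; 1 -5/13 12/13 0; 0 36/13 15/13 0; 0 0 0 1]
T4·…·T1 = [-1/2 0 0 0; 1 -5/13 12/13 0; 0 36/13 15/13 0; 0 0 0 1]
T5·…·T1 = [-1/2 0 0 0; 3/2 -15/26 18/13 0; 0 -108/13 -45/13 0; 0 0 0 1]
T6·…·T1 = [-1/2 0 0 0; -3/2 15/26 -18/13 0; 0 -108/13 -45/13 0; 0 0 0 1]
det M = 27/4; M⁻¹ = [-2 0 0 0; -10/13 10/39 -4/39 0; 24/13 -8/13 -5/117 0; 0 0 0 1]
M⁻¹ · (-1/5, 747/130, 333/13)ᵀ = (2/5, -1, -5)ᵀ

p = (2/5, -1, -5)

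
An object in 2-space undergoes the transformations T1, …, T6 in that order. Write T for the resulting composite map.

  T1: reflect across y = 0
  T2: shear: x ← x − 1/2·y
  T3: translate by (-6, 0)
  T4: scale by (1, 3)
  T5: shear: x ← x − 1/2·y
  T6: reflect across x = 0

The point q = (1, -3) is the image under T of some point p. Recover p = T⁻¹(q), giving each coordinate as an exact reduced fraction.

T1 = [1 0 0; 0 -1 0; 0 0 1]
T2·T1 = [1 1/2 0; 0 -1 0; 0 0 1]
T3·…·T1 = [1 1/2 -6; 0 -1 0; 0 0 1]
T4·…·T1 = [1 1/2 -6; 0 -3 0; 0 0 1]
T5·…·T1 = [1 2 -6; 0 -3 0; 0 0 1]
T6·…·T1 = [-1 -2 6; 0 -3 0; 0 0 1]
det M = 3; M⁻¹ = [-1 2/3 6; 0 -1/3 0; 0 0 1]
M⁻¹ · (1, -3)ᵀ = (3, 1)ᵀ

p = (3, 1)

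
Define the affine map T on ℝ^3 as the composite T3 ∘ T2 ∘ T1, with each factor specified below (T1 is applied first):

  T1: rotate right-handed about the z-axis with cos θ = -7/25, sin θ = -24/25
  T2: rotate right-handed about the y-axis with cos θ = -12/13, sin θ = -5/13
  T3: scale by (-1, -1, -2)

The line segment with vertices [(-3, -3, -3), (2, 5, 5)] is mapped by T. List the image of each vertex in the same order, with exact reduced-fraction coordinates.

T1 rotate right-handed about the z-axis with cos θ = -7/25, sin θ = -24/25: (-3, -3, -3) → (-51/25, 93/25, -3); (2, 5, 5) → (106/25, -83/25, 5)
T2 rotate right-handed about the y-axis with cos θ = -12/13, sin θ = -5/13: (-51/25, 93/25, -3) → (987/325, 93/25, 129/65); (106/25, -83/25, 5) → (-1897/325, -83/25, -194/65)
T3 scale by (-1, -1, -2): (987/325, 93/25, 129/65) → (-987/325, -93/25, -258/65); (-1897/325, -83/25, -194/65) → (1897/325, 83/25, 388/65)

image vertices: (-987/325, -93/25, -258/65), (1897/325, 83/25, 388/65)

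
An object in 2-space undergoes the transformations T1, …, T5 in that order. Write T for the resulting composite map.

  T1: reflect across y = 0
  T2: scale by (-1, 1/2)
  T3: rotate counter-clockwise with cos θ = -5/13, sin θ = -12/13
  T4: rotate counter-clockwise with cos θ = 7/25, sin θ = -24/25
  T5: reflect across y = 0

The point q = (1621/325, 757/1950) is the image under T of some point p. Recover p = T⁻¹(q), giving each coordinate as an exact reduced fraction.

T1 = [1 0 0; 0 -1 0; 0 0 1]
T2·T1 = [-1 0 0; 0 -1/2 0; 0 0 1]
T3·…·T1 = [5/13 -6/13 0; 12/13 5/26 0; 0 0 1]
T4·…·T1 = [323/325 18/325 0; -36/325 323/650 0; 0 0 1]
T5·…·T1 = [323/325 18/325 0; 36/325 -323/650 0; 0 0 1]
det M = -1/2; M⁻¹ = [323/325 36/325 0; 72/325 -646/325 0; 0 0 1]
M⁻¹ · (1621/325, 757/1950)ᵀ = (5, 1/3)ᵀ

p = (5, 1/3)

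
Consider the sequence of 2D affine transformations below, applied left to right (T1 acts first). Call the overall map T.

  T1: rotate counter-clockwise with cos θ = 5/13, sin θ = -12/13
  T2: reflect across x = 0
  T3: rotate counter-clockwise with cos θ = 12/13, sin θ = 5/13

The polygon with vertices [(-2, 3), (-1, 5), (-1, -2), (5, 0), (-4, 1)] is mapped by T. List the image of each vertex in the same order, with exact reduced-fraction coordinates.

T1 rotate counter-clockwise with cos θ = 5/13, sin θ = -12/13: (-2, 3) → (2, 3); (-1, 5) → (55/13, 37/13); (-1, -2) → (-29/13, 2/13); (5, 0) → (25/13, -60/13); (-4, 1) → (-8/13, 53/13)
T2 reflect across x = 0: (2, 3) → (-2, 3); (55/13, 37/13) → (-55/13, 37/13); (-29/13, 2/13) → (29/13, 2/13); (25/13, -60/13) → (-25/13, -60/13); (-8/13, 53/13) → (8/13, 53/13)
T3 rotate counter-clockwise with cos θ = 12/13, sin θ = 5/13: (-2, 3) → (-3, 2); (-55/13, 37/13) → (-5, 1); (29/13, 2/13) → (2, 1); (-25/13, -60/13) → (0, -5); (8/13, 53/13) → (-1, 4)

image vertices: (-3, 2), (-5, 1), (2, 1), (0, -5), (-1, 4)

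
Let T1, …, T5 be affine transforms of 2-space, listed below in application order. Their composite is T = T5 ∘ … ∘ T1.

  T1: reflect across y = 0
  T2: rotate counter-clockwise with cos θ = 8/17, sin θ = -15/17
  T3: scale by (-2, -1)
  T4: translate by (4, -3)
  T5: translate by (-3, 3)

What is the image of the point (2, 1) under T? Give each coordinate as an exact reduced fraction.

T1 reflect across y = 0: (2, 1) → (2, -1)
T2 rotate counter-clockwise with cos θ = 8/17, sin θ = -15/17: (2, -1) → (1/17, -38/17)
T3 scale by (-2, -1): (1/17, -38/17) → (-2/17, 38/17)
T4 translate by (4, -3): (-2/17, 38/17) → (66/17, -13/17)
T5 translate by (-3, 3): (66/17, -13/17) → (15/17, 38/17)

T(p) = (15/17, 38/17)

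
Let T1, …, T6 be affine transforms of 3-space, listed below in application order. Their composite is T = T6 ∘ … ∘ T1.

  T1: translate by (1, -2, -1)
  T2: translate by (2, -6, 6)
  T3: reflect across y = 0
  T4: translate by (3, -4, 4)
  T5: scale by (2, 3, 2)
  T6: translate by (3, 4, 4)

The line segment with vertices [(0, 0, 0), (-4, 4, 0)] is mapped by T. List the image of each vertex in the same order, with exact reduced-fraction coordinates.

T1 translate by (1, -2, -1): (0, 0, 0) → (1, -2, -1); (-4, 4, 0) → (-3, 2, -1)
T2 translate by (2, -6, 6): (1, -2, -1) → (3, -8, 5); (-3, 2, -1) → (-1, -4, 5)
T3 reflect across y = 0: (3, -8, 5) → (3, 8, 5); (-1, -4, 5) → (-1, 4, 5)
T4 translate by (3, -4, 4): (3, 8, 5) → (6, 4, 9); (-1, 4, 5) → (2, 0, 9)
T5 scale by (2, 3, 2): (6, 4, 9) → (12, 12, 18); (2, 0, 9) → (4, 0, 18)
T6 translate by (3, 4, 4): (12, 12, 18) → (15, 16, 22); (4, 0, 18) → (7, 4, 22)

image vertices: (15, 16, 22), (7, 4, 22)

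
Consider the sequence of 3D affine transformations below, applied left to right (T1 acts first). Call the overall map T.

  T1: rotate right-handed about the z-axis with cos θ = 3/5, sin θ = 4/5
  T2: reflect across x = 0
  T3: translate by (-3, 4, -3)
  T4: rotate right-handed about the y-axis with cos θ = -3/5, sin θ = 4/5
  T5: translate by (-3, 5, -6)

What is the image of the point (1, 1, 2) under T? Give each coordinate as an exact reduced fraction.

T(p) = (-53/25, 52/5, -79/25)

T1 rotate right-handed about the z-axis with cos θ = 3/5, sin θ = 4/5: (1, 1, 2) → (-1/5, 7/5, 2)
T2 reflect across x = 0: (-1/5, 7/5, 2) → (1/5, 7/5, 2)
T3 translate by (-3, 4, -3): (1/5, 7/5, 2) → (-14/5, 27/5, -1)
T4 rotate right-handed about the y-axis with cos θ = -3/5, sin θ = 4/5: (-14/5, 27/5, -1) → (22/25, 27/5, 71/25)
T5 translate by (-3, 5, -6): (22/25, 27/5, 71/25) → (-53/25, 52/5, -79/25)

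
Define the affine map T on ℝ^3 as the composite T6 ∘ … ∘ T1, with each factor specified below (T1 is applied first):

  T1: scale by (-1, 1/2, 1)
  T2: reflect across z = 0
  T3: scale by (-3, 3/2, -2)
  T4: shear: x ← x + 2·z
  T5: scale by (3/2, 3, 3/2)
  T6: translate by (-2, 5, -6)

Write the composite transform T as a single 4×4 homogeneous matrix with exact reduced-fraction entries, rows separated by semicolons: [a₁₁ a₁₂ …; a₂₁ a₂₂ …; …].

T = [9/2 0 6 -2; 0 9/4 0 5; 0 0 3 -6; 0 0 0 1]

T1 = [-1 0 0 0; 0 1/2 0 0; 0 0 1 0; 0 0 0 1]
T2·T1 = [-1 0 0 0; 0 1/2 0 0; 0 0 -1 0; 0 0 0 1]
T3·…·T1 = [3 0 0 0; 0 3/4 0 0; 0 0 2 0; 0 0 0 1]
T4·…·T1 = [3 0 4 0; 0 3/4 0 0; 0 0 2 0; 0 0 0 1]
T5·…·T1 = [9/2 0 6 0; 0 9/4 0 0; 0 0 3 0; 0 0 0 1]
T6·…·T1 = [9/2 0 6 -2; 0 9/4 0 5; 0 0 3 -6; 0 0 0 1]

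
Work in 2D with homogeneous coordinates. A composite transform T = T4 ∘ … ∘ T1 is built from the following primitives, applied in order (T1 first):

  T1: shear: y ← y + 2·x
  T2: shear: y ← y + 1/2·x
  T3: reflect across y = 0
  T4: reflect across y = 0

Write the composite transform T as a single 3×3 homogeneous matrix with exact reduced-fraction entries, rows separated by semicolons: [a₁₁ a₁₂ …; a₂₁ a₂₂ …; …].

T = [1 0 0; 5/2 1 0; 0 0 1]

T1 = [1 0 0; 2 1 0; 0 0 1]
T2·T1 = [1 0 0; 5/2 1 0; 0 0 1]
T3·…·T1 = [1 0 0; -5/2 -1 0; 0 0 1]
T4·…·T1 = [1 0 0; 5/2 1 0; 0 0 1]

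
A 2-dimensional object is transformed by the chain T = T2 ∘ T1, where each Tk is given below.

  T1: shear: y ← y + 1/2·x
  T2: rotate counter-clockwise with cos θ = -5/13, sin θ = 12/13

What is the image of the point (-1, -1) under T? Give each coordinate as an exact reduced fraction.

T1 shear: y ← y + 1/2·x: (-1, -1) → (-1, -3/2)
T2 rotate counter-clockwise with cos θ = -5/13, sin θ = 12/13: (-1, -3/2) → (23/13, -9/26)

T(p) = (23/13, -9/26)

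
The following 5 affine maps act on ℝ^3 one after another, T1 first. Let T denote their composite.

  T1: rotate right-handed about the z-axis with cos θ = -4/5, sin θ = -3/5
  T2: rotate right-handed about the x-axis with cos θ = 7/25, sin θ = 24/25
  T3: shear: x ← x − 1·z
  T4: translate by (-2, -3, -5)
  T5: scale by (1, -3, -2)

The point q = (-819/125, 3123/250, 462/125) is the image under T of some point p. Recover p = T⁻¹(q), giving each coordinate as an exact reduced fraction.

T1 = [-4/5 3/5 0 0; -3/5 -4/5 0 0; 0 0 1 0; 0 0 0 1]
T2·T1 = [-4/5 3/5 0 0; -21/125 -28/125 -24/25 0; -72/125 -96/125 7/25 0; 0 0 0 1]
T3·…·T1 = [-28/125 171/125 -7/25 0; -21/125 -28/125 -24/25 0; -72/125 -96/125 7/25 0; 0 0 0 1]
T4·…·T1 = [-28/125 171/125 -7/25 -2; -21/125 -28/125 -24/25 -3; -72/125 -96/125 7/25 -5; 0 0 0 1]
T5·…·T1 = [-28/125 171/125 -7/25 -2; 63/125 84/125 72/25 9; 144/125 192/125 -14/25 10; 0 0 0 1]
det M = 6; M⁻¹ = [-4/5 7/125 86/125 -1123/125; 3/5 28/375 21/250 -39/125; 0 8/25 -7/50 -37/25; 0 0 0 1]
M⁻¹ · (-819/125, 3123/250, 462/125)ᵀ = (-1/2, -3, 2)ᵀ

p = (-1/2, -3, 2)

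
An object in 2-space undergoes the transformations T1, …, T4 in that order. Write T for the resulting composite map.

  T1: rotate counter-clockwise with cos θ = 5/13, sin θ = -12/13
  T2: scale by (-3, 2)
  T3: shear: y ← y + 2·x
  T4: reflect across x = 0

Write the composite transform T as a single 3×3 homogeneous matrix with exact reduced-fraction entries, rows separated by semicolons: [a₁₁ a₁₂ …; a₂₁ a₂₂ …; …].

T1 = [5/13 12/13 0; -12/13 5/13 0; 0 0 1]
T2·T1 = [-15/13 -36/13 0; -24/13 10/13 0; 0 0 1]
T3·…·T1 = [-15/13 -36/13 0; -54/13 -62/13 0; 0 0 1]
T4·…·T1 = [15/13 36/13 0; -54/13 -62/13 0; 0 0 1]

T = [15/13 36/13 0; -54/13 -62/13 0; 0 0 1]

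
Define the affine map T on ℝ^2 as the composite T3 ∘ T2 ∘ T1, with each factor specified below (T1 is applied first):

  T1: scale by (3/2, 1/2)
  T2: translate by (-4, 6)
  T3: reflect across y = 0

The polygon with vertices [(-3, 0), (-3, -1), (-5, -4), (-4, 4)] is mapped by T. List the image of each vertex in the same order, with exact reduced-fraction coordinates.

T1 scale by (3/2, 1/2): (-3, 0) → (-9/2, 0); (-3, -1) → (-9/2, -1/2); (-5, -4) → (-15/2, -2); (-4, 4) → (-6, 2)
T2 translate by (-4, 6): (-9/2, 0) → (-17/2, 6); (-9/2, -1/2) → (-17/2, 11/2); (-15/2, -2) → (-23/2, 4); (-6, 2) → (-10, 8)
T3 reflect across y = 0: (-17/2, 6) → (-17/2, -6); (-17/2, 11/2) → (-17/2, -11/2); (-23/2, 4) → (-23/2, -4); (-10, 8) → (-10, -8)

image vertices: (-17/2, -6), (-17/2, -11/2), (-23/2, -4), (-10, -8)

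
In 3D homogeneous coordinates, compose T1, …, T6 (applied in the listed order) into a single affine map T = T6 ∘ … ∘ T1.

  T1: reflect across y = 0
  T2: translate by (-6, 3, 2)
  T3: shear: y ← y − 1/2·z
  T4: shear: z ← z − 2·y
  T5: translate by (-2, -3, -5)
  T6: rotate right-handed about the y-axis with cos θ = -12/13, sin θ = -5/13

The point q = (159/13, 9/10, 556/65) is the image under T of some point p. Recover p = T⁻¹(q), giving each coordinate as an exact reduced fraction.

T1 = [1 0 0 0; 0 -1 0 0; 0 0 1 0; 0 0 0 1]
T2·T1 = [1 0 0 -6; 0 -1 0 3; 0 0 1 2; 0 0 0 1]
T3·…·T1 = [1 0 0 -6; 0 -1 -1/2 2; 0 0 1 2; 0 0 0 1]
T4·…·T1 = [1 0 0 -6; 0 -1 -1/2 2; 0 2 2 -2; 0 0 0 1]
T5·…·T1 = [1 0 0 -8; 0 -1 -1/2 -1; 0 2 2 -7; 0 0 0 1]
T6·…·T1 = [-12/13 -10/13 -10/13 131/13; 0 -1 -1/2 -1; 5/13 -24/13 -24/13 44/13; 0 0 0 1]
det M = -1; M⁻¹ = [-12/13 0 5/13 8; 5/26 -2 6/13 -11/2; -5/13 2 -12/13 9; 0 0 0 1]
M⁻¹ · (159/13, 9/10, 556/65)ᵀ = (0, -1, -9/5)ᵀ

p = (0, -1, -9/5)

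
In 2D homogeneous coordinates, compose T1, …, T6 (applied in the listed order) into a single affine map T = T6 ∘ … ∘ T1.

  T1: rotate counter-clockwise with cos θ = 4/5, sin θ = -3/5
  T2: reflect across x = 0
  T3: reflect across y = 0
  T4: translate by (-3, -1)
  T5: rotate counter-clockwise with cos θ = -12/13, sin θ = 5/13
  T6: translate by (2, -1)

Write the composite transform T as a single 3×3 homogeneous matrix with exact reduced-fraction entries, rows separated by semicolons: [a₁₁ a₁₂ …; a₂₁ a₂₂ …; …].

T1 = [4/5 3/5 0; -3/5 4/5 0; 0 0 1]
T2·T1 = [-4/5 -3/5 0; -3/5 4/5 0; 0 0 1]
T3·…·T1 = [-4/5 -3/5 0; 3/5 -4/5 0; 0 0 1]
T4·…·T1 = [-4/5 -3/5 -3; 3/5 -4/5 -1; 0 0 1]
T5·…·T1 = [33/65 56/65 41/13; -56/65 33/65 -3/13; 0 0 1]
T6·…·T1 = [33/65 56/65 67/13; -56/65 33/65 -16/13; 0 0 1]

T = [33/65 56/65 67/13; -56/65 33/65 -16/13; 0 0 1]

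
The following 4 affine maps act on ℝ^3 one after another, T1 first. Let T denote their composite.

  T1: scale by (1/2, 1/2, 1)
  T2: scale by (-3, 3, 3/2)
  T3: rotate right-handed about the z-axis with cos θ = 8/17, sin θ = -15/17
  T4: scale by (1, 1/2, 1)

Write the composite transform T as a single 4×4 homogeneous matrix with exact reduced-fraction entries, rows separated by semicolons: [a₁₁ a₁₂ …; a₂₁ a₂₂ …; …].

T1 = [1/2 0 0 0; 0 1/2 0 0; 0 0 1 0; 0 0 0 1]
T2·T1 = [-3/2 0 0 0; 0 3/2 0 0; 0 0 3/2 0; 0 0 0 1]
T3·…·T1 = [-12/17 45/34 0 0; 45/34 12/17 0 0; 0 0 3/2 0; 0 0 0 1]
T4·…·T1 = [-12/17 45/34 0 0; 45/68 6/17 0 0; 0 0 3/2 0; 0 0 0 1]

T = [-12/17 45/34 0 0; 45/68 6/17 0 0; 0 0 3/2 0; 0 0 0 1]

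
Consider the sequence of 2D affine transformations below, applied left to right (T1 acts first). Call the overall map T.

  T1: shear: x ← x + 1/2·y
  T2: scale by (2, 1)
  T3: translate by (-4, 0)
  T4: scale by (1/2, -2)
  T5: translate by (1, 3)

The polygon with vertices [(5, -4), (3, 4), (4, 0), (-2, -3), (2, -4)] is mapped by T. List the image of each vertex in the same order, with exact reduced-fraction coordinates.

T1 shear: x ← x + 1/2·y: (5, -4) → (3, -4); (3, 4) → (5, 4); (4, 0) → (4, 0); (-2, -3) → (-7/2, -3); (2, -4) → (0, -4)
T2 scale by (2, 1): (3, -4) → (6, -4); (5, 4) → (10, 4); (4, 0) → (8, 0); (-7/2, -3) → (-7, -3); (0, -4) → (0, -4)
T3 translate by (-4, 0): (6, -4) → (2, -4); (10, 4) → (6, 4); (8, 0) → (4, 0); (-7, -3) → (-11, -3); (0, -4) → (-4, -4)
T4 scale by (1/2, -2): (2, -4) → (1, 8); (6, 4) → (3, -8); (4, 0) → (2, 0); (-11, -3) → (-11/2, 6); (-4, -4) → (-2, 8)
T5 translate by (1, 3): (1, 8) → (2, 11); (3, -8) → (4, -5); (2, 0) → (3, 3); (-11/2, 6) → (-9/2, 9); (-2, 8) → (-1, 11)

image vertices: (2, 11), (4, -5), (3, 3), (-9/2, 9), (-1, 11)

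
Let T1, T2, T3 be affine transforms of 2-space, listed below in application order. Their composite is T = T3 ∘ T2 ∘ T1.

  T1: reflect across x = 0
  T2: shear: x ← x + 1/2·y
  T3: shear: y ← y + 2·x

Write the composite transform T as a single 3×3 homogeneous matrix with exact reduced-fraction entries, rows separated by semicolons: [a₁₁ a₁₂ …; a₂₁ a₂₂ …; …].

T1 = [-1 0 0; 0 1 0; 0 0 1]
T2·T1 = [-1 1/2 0; 0 1 0; 0 0 1]
T3·…·T1 = [-1 1/2 0; -2 2 0; 0 0 1]

T = [-1 1/2 0; -2 2 0; 0 0 1]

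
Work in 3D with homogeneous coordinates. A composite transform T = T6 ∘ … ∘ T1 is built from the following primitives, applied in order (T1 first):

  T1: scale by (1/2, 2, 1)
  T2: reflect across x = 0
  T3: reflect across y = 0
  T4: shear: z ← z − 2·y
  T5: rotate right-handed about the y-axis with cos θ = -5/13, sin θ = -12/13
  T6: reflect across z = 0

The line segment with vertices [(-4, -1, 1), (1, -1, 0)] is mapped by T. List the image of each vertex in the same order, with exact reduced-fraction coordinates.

image vertices: (2, 2, -3), (101/26, 2, -14/13)

T1 scale by (1/2, 2, 1): (-4, -1, 1) → (-2, -2, 1); (1, -1, 0) → (1/2, -2, 0)
T2 reflect across x = 0: (-2, -2, 1) → (2, -2, 1); (1/2, -2, 0) → (-1/2, -2, 0)
T3 reflect across y = 0: (2, -2, 1) → (2, 2, 1); (-1/2, -2, 0) → (-1/2, 2, 0)
T4 shear: z ← z − 2·y: (2, 2, 1) → (2, 2, -3); (-1/2, 2, 0) → (-1/2, 2, -4)
T5 rotate right-handed about the y-axis with cos θ = -5/13, sin θ = -12/13: (2, 2, -3) → (2, 2, 3); (-1/2, 2, -4) → (101/26, 2, 14/13)
T6 reflect across z = 0: (2, 2, 3) → (2, 2, -3); (101/26, 2, 14/13) → (101/26, 2, -14/13)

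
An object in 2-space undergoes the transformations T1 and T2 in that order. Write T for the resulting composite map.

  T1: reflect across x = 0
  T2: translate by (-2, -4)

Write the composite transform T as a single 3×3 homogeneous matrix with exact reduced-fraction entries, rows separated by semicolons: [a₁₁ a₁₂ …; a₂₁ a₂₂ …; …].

T1 = [-1 0 0; 0 1 0; 0 0 1]
T2·T1 = [-1 0 -2; 0 1 -4; 0 0 1]

T = [-1 0 -2; 0 1 -4; 0 0 1]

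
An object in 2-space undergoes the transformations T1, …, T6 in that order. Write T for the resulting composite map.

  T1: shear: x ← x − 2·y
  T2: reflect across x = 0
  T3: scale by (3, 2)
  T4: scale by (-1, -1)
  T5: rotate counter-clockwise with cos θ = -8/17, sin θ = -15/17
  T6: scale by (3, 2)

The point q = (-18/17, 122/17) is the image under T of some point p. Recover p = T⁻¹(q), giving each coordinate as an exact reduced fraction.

p = (1, 1)

T1 = [1 -2 0; 0 1 0; 0 0 1]
T2·T1 = [-1 2 0; 0 1 0; 0 0 1]
T3·…·T1 = [-3 6 0; 0 2 0; 0 0 1]
T4·…·T1 = [3 -6 0; 0 -2 0; 0 0 1]
T5·…·T1 = [-24/17 18/17 0; -45/17 106/17 0; 0 0 1]
T6·…·T1 = [-72/17 54/17 0; -90/17 212/17 0; 0 0 1]
det M = -36; M⁻¹ = [-53/153 3/34 0; -5/34 2/17 0; 0 0 1]
M⁻¹ · (-18/17, 122/17)ᵀ = (1, 1)ᵀ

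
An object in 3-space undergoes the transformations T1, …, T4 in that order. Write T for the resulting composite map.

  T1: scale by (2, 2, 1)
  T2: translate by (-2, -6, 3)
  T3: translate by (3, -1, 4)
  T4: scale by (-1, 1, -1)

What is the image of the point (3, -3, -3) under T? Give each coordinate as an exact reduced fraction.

T1 scale by (2, 2, 1): (3, -3, -3) → (6, -6, -3)
T2 translate by (-2, -6, 3): (6, -6, -3) → (4, -12, 0)
T3 translate by (3, -1, 4): (4, -12, 0) → (7, -13, 4)
T4 scale by (-1, 1, -1): (7, -13, 4) → (-7, -13, -4)

T(p) = (-7, -13, -4)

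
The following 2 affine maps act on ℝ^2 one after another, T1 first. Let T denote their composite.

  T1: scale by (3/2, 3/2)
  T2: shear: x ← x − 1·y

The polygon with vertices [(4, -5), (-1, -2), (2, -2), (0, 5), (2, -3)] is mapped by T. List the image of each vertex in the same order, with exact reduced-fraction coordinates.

T1 scale by (3/2, 3/2): (4, -5) → (6, -15/2); (-1, -2) → (-3/2, -3); (2, -2) → (3, -3); (0, 5) → (0, 15/2); (2, -3) → (3, -9/2)
T2 shear: x ← x − 1·y: (6, -15/2) → (27/2, -15/2); (-3/2, -3) → (3/2, -3); (3, -3) → (6, -3); (0, 15/2) → (-15/2, 15/2); (3, -9/2) → (15/2, -9/2)

image vertices: (27/2, -15/2), (3/2, -3), (6, -3), (-15/2, 15/2), (15/2, -9/2)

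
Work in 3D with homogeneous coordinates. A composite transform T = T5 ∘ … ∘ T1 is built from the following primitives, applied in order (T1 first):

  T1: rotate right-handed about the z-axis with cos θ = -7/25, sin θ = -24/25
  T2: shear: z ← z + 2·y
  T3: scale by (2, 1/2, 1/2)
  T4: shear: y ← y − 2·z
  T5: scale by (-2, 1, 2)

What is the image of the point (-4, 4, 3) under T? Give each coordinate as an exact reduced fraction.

T(p) = (-496/25, -177/25, 211/25)

T1 rotate right-handed about the z-axis with cos θ = -7/25, sin θ = -24/25: (-4, 4, 3) → (124/25, 68/25, 3)
T2 shear: z ← z + 2·y: (124/25, 68/25, 3) → (124/25, 68/25, 211/25)
T3 scale by (2, 1/2, 1/2): (124/25, 68/25, 211/25) → (248/25, 34/25, 211/50)
T4 shear: y ← y − 2·z: (248/25, 34/25, 211/50) → (248/25, -177/25, 211/50)
T5 scale by (-2, 1, 2): (248/25, -177/25, 211/50) → (-496/25, -177/25, 211/25)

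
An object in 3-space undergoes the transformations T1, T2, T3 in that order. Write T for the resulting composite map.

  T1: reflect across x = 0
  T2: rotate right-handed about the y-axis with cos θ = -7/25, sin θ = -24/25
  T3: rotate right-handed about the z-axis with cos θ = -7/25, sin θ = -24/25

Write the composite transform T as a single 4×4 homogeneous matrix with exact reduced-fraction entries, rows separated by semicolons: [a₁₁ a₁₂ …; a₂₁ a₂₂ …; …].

T = [-49/625 24/25 168/625 0; -168/625 -7/25 576/625 0; -24/25 0 -7/25 0; 0 0 0 1]

T1 = [-1 0 0 0; 0 1 0 0; 0 0 1 0; 0 0 0 1]
T2·T1 = [7/25 0 -24/25 0; 0 1 0 0; -24/25 0 -7/25 0; 0 0 0 1]
T3·…·T1 = [-49/625 24/25 168/625 0; -168/625 -7/25 576/625 0; -24/25 0 -7/25 0; 0 0 0 1]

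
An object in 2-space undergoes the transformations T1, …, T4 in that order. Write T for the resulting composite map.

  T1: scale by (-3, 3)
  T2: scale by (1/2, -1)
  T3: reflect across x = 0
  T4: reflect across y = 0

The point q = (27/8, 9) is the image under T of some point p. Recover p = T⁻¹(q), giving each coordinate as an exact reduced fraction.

T1 = [-3 0 0; 0 3 0; 0 0 1]
T2·T1 = [-3/2 0 0; 0 -3 0; 0 0 1]
T3·…·T1 = [3/2 0 0; 0 -3 0; 0 0 1]
T4·…·T1 = [3/2 0 0; 0 3 0; 0 0 1]
det M = 9/2; M⁻¹ = [2/3 0 0; 0 1/3 0; 0 0 1]
M⁻¹ · (27/8, 9)ᵀ = (9/4, 3)ᵀ

p = (9/4, 3)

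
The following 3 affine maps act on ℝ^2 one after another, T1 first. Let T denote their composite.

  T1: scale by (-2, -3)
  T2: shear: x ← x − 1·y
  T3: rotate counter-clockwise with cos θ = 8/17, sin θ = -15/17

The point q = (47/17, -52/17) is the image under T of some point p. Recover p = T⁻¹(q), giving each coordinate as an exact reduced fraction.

p = (-5/2, -1/3)

T1 = [-2 0 0; 0 -3 0; 0 0 1]
T2·T1 = [-2 3 0; 0 -3 0; 0 0 1]
T3·…·T1 = [-16/17 -21/17 0; 30/17 -69/17 0; 0 0 1]
det M = 6; M⁻¹ = [-23/34 7/34 0; -5/17 -8/51 0; 0 0 1]
M⁻¹ · (47/17, -52/17)ᵀ = (-5/2, -1/3)ᵀ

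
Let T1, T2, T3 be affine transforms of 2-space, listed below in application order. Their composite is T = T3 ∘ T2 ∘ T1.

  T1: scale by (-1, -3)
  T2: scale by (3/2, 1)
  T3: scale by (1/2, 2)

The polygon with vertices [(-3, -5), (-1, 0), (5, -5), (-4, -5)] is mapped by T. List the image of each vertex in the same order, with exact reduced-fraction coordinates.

image vertices: (9/4, 30), (3/4, 0), (-15/4, 30), (3, 30)

T1 scale by (-1, -3): (-3, -5) → (3, 15); (-1, 0) → (1, 0); (5, -5) → (-5, 15); (-4, -5) → (4, 15)
T2 scale by (3/2, 1): (3, 15) → (9/2, 15); (1, 0) → (3/2, 0); (-5, 15) → (-15/2, 15); (4, 15) → (6, 15)
T3 scale by (1/2, 2): (9/2, 15) → (9/4, 30); (3/2, 0) → (3/4, 0); (-15/2, 15) → (-15/4, 30); (6, 15) → (3, 30)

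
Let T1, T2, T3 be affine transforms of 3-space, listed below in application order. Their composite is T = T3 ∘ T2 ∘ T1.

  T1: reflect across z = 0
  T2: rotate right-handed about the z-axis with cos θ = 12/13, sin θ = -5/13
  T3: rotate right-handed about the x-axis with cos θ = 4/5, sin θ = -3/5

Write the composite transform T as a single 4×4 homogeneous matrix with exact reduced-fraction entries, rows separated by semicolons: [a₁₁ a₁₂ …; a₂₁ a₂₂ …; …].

T1 = [1 0 0 0; 0 1 0 0; 0 0 -1 0; 0 0 0 1]
T2·T1 = [12/13 5/13 0 0; -5/13 12/13 0 0; 0 0 -1 0; 0 0 0 1]
T3·…·T1 = [12/13 5/13 0 0; -4/13 48/65 -3/5 0; 3/13 -36/65 -4/5 0; 0 0 0 1]

T = [12/13 5/13 0 0; -4/13 48/65 -3/5 0; 3/13 -36/65 -4/5 0; 0 0 0 1]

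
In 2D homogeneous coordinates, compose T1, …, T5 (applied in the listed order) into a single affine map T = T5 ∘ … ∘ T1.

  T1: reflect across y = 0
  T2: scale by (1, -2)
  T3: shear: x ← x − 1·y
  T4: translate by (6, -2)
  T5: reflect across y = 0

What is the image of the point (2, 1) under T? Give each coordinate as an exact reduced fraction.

T1 reflect across y = 0: (2, 1) → (2, -1)
T2 scale by (1, -2): (2, -1) → (2, 2)
T3 shear: x ← x − 1·y: (2, 2) → (0, 2)
T4 translate by (6, -2): (0, 2) → (6, 0)
T5 reflect across y = 0: (6, 0) → (6, 0)

T(p) = (6, 0)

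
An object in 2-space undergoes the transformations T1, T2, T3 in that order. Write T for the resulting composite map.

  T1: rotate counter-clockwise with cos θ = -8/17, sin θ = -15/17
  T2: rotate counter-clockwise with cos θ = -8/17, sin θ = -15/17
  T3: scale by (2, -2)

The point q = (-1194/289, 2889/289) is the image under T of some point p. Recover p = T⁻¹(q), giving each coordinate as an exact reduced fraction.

T1 = [-8/17 15/17 0; -15/17 -8/17 0; 0 0 1]
T2·T1 = [-161/289 -240/289 0; 240/289 -161/289 0; 0 0 1]
T3·…·T1 = [-322/289 -480/289 0; -480/289 322/289 0; 0 0 1]
det M = -4; M⁻¹ = [-161/578 -120/289 0; -120/289 161/578 0; 0 0 1]
M⁻¹ · (-1194/289, 2889/289)ᵀ = (-3, 9/2)ᵀ

p = (-3, 9/2)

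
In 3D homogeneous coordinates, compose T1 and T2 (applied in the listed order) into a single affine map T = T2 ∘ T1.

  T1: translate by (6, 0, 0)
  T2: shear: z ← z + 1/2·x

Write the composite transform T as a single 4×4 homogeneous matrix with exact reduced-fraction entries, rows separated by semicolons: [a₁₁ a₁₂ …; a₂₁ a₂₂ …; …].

T = [1 0 0 6; 0 1 0 0; 1/2 0 1 3; 0 0 0 1]

T1 = [1 0 0 6; 0 1 0 0; 0 0 1 0; 0 0 0 1]
T2·T1 = [1 0 0 6; 0 1 0 0; 1/2 0 1 3; 0 0 0 1]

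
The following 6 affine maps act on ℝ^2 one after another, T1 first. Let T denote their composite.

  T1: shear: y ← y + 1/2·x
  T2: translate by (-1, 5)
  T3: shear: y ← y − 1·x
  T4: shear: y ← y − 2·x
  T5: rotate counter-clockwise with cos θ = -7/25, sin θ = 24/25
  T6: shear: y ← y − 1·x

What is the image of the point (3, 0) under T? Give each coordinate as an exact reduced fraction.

T1 shear: y ← y + 1/2·x: (3, 0) → (3, 3/2)
T2 translate by (-1, 5): (3, 3/2) → (2, 13/2)
T3 shear: y ← y − 1·x: (2, 13/2) → (2, 9/2)
T4 shear: y ← y − 2·x: (2, 9/2) → (2, 1/2)
T5 rotate counter-clockwise with cos θ = -7/25, sin θ = 24/25: (2, 1/2) → (-26/25, 89/50)
T6 shear: y ← y − 1·x: (-26/25, 89/50) → (-26/25, 141/50)

T(p) = (-26/25, 141/50)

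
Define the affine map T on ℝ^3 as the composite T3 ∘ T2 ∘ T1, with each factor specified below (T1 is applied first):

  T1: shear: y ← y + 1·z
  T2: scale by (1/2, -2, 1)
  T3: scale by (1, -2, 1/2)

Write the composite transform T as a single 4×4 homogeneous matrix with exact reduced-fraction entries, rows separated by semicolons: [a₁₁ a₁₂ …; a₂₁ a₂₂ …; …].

T = [1/2 0 0 0; 0 4 4 0; 0 0 1/2 0; 0 0 0 1]

T1 = [1 0 0 0; 0 1 1 0; 0 0 1 0; 0 0 0 1]
T2·T1 = [1/2 0 0 0; 0 -2 -2 0; 0 0 1 0; 0 0 0 1]
T3·…·T1 = [1/2 0 0 0; 0 4 4 0; 0 0 1/2 0; 0 0 0 1]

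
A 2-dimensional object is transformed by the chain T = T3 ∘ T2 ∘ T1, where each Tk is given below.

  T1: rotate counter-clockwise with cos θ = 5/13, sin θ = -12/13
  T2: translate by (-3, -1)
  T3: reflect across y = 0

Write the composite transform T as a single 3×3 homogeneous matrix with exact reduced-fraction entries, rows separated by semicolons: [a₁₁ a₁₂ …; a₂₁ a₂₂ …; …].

T1 = [5/13 12/13 0; -12/13 5/13 0; 0 0 1]
T2·T1 = [5/13 12/13 -3; -12/13 5/13 -1; 0 0 1]
T3·…·T1 = [5/13 12/13 -3; 12/13 -5/13 1; 0 0 1]

T = [5/13 12/13 -3; 12/13 -5/13 1; 0 0 1]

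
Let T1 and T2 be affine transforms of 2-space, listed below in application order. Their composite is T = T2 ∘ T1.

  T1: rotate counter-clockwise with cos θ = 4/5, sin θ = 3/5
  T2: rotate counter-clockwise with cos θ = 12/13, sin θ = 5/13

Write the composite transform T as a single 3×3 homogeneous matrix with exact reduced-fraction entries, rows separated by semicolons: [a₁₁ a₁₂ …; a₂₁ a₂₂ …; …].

T1 = [4/5 -3/5 0; 3/5 4/5 0; 0 0 1]
T2·T1 = [33/65 -56/65 0; 56/65 33/65 0; 0 0 1]

T = [33/65 -56/65 0; 56/65 33/65 0; 0 0 1]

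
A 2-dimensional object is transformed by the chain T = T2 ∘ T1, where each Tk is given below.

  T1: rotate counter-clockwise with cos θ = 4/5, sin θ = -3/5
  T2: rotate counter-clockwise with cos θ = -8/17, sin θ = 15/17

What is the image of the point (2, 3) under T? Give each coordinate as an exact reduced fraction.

T1 rotate counter-clockwise with cos θ = 4/5, sin θ = -3/5: (2, 3) → (17/5, 6/5)
T2 rotate counter-clockwise with cos θ = -8/17, sin θ = 15/17: (17/5, 6/5) → (-226/85, 207/85)

T(p) = (-226/85, 207/85)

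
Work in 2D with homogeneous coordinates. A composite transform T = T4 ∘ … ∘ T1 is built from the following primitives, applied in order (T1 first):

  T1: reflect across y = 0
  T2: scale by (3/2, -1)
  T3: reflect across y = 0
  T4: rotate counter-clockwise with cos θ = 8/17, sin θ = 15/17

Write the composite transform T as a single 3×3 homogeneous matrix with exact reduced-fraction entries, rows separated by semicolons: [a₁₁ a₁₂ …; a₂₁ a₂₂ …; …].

T = [12/17 15/17 0; 45/34 -8/17 0; 0 0 1]

T1 = [1 0 0; 0 -1 0; 0 0 1]
T2·T1 = [3/2 0 0; 0 1 0; 0 0 1]
T3·…·T1 = [3/2 0 0; 0 -1 0; 0 0 1]
T4·…·T1 = [12/17 15/17 0; 45/34 -8/17 0; 0 0 1]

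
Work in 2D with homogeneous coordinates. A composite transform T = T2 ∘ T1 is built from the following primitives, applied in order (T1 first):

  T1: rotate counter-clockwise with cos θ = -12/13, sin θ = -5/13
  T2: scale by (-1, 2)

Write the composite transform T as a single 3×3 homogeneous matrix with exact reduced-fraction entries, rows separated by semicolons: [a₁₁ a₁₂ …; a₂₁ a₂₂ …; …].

T = [12/13 -5/13 0; -10/13 -24/13 0; 0 0 1]

T1 = [-12/13 5/13 0; -5/13 -12/13 0; 0 0 1]
T2·T1 = [12/13 -5/13 0; -10/13 -24/13 0; 0 0 1]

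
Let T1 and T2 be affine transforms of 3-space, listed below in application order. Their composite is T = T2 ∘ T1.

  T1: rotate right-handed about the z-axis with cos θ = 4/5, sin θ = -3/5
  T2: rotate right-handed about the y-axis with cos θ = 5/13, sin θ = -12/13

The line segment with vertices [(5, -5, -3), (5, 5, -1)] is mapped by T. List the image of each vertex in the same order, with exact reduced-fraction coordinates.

image vertices: (41/13, -7, -3/13), (47/13, 1, 79/13)

T1 rotate right-handed about the z-axis with cos θ = 4/5, sin θ = -3/5: (5, -5, -3) → (1, -7, -3); (5, 5, -1) → (7, 1, -1)
T2 rotate right-handed about the y-axis with cos θ = 5/13, sin θ = -12/13: (1, -7, -3) → (41/13, -7, -3/13); (7, 1, -1) → (47/13, 1, 79/13)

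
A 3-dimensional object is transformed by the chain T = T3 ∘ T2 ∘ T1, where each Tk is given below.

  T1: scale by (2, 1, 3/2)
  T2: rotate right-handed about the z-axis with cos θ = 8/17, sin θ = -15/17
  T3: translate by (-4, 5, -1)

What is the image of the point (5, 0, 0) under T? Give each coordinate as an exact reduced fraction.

T(p) = (12/17, -65/17, -1)

T1 scale by (2, 1, 3/2): (5, 0, 0) → (10, 0, 0)
T2 rotate right-handed about the z-axis with cos θ = 8/17, sin θ = -15/17: (10, 0, 0) → (80/17, -150/17, 0)
T3 translate by (-4, 5, -1): (80/17, -150/17, 0) → (12/17, -65/17, -1)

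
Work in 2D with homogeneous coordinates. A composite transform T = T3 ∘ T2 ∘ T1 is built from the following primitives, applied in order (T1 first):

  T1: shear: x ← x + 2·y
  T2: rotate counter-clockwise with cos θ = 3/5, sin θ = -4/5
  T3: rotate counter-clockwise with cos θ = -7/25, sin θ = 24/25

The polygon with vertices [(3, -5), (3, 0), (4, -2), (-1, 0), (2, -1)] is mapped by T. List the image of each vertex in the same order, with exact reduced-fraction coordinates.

T1 shear: x ← x + 2·y: (3, -5) → (-7, -5); (3, 0) → (3, 0); (4, -2) → (0, -2); (-1, 0) → (-1, 0); (2, -1) → (0, -1)
T2 rotate counter-clockwise with cos θ = 3/5, sin θ = -4/5: (-7, -5) → (-41/5, 13/5); (3, 0) → (9/5, -12/5); (0, -2) → (-8/5, -6/5); (-1, 0) → (-3/5, 4/5); (0, -1) → (-4/5, -3/5)
T3 rotate counter-clockwise with cos θ = -7/25, sin θ = 24/25: (-41/5, 13/5) → (-1/5, -43/5); (9/5, -12/5) → (9/5, 12/5); (-8/5, -6/5) → (8/5, -6/5); (-3/5, 4/5) → (-3/5, -4/5); (-4/5, -3/5) → (4/5, -3/5)

image vertices: (-1/5, -43/5), (9/5, 12/5), (8/5, -6/5), (-3/5, -4/5), (4/5, -3/5)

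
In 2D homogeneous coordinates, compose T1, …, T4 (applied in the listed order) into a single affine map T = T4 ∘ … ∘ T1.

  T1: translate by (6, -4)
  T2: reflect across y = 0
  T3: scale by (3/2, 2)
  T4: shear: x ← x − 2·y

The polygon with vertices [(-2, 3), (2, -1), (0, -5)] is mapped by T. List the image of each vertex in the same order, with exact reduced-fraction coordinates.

T1 translate by (6, -4): (-2, 3) → (4, -1); (2, -1) → (8, -5); (0, -5) → (6, -9)
T2 reflect across y = 0: (4, -1) → (4, 1); (8, -5) → (8, 5); (6, -9) → (6, 9)
T3 scale by (3/2, 2): (4, 1) → (6, 2); (8, 5) → (12, 10); (6, 9) → (9, 18)
T4 shear: x ← x − 2·y: (6, 2) → (2, 2); (12, 10) → (-8, 10); (9, 18) → (-27, 18)

image vertices: (2, 2), (-8, 10), (-27, 18)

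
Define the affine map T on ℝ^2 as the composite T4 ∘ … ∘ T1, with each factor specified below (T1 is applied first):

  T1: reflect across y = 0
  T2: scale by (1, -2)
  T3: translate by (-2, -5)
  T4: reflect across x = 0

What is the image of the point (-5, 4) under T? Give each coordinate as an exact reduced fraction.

T1 reflect across y = 0: (-5, 4) → (-5, -4)
T2 scale by (1, -2): (-5, -4) → (-5, 8)
T3 translate by (-2, -5): (-5, 8) → (-7, 3)
T4 reflect across x = 0: (-7, 3) → (7, 3)

T(p) = (7, 3)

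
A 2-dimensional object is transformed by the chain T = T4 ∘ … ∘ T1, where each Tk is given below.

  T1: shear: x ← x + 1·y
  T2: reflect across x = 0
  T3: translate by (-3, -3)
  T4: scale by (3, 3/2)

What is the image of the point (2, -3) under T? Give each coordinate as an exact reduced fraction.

T1 shear: x ← x + 1·y: (2, -3) → (-1, -3)
T2 reflect across x = 0: (-1, -3) → (1, -3)
T3 translate by (-3, -3): (1, -3) → (-2, -6)
T4 scale by (3, 3/2): (-2, -6) → (-6, -9)

T(p) = (-6, -9)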